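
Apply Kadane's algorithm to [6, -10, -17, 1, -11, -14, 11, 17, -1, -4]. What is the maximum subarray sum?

Using Kadane's algorithm on [6, -10, -17, 1, -11, -14, 11, 17, -1, -4]:

Scanning through the array:
Position 1 (value -10): max_ending_here = -4, max_so_far = 6
Position 2 (value -17): max_ending_here = -17, max_so_far = 6
Position 3 (value 1): max_ending_here = 1, max_so_far = 6
Position 4 (value -11): max_ending_here = -10, max_so_far = 6
Position 5 (value -14): max_ending_here = -14, max_so_far = 6
Position 6 (value 11): max_ending_here = 11, max_so_far = 11
Position 7 (value 17): max_ending_here = 28, max_so_far = 28
Position 8 (value -1): max_ending_here = 27, max_so_far = 28
Position 9 (value -4): max_ending_here = 23, max_so_far = 28

Maximum subarray: [11, 17]
Maximum sum: 28

The maximum subarray is [11, 17] with sum 28. This subarray runs from index 6 to index 7.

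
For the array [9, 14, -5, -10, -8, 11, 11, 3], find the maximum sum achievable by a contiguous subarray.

Using Kadane's algorithm on [9, 14, -5, -10, -8, 11, 11, 3]:

Scanning through the array:
Position 1 (value 14): max_ending_here = 23, max_so_far = 23
Position 2 (value -5): max_ending_here = 18, max_so_far = 23
Position 3 (value -10): max_ending_here = 8, max_so_far = 23
Position 4 (value -8): max_ending_here = 0, max_so_far = 23
Position 5 (value 11): max_ending_here = 11, max_so_far = 23
Position 6 (value 11): max_ending_here = 22, max_so_far = 23
Position 7 (value 3): max_ending_here = 25, max_so_far = 25

Maximum subarray: [9, 14, -5, -10, -8, 11, 11, 3]
Maximum sum: 25

The maximum subarray is [9, 14, -5, -10, -8, 11, 11, 3] with sum 25. This subarray runs from index 0 to index 7.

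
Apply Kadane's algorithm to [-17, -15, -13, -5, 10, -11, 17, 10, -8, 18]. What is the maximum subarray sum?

Using Kadane's algorithm on [-17, -15, -13, -5, 10, -11, 17, 10, -8, 18]:

Scanning through the array:
Position 1 (value -15): max_ending_here = -15, max_so_far = -15
Position 2 (value -13): max_ending_here = -13, max_so_far = -13
Position 3 (value -5): max_ending_here = -5, max_so_far = -5
Position 4 (value 10): max_ending_here = 10, max_so_far = 10
Position 5 (value -11): max_ending_here = -1, max_so_far = 10
Position 6 (value 17): max_ending_here = 17, max_so_far = 17
Position 7 (value 10): max_ending_here = 27, max_so_far = 27
Position 8 (value -8): max_ending_here = 19, max_so_far = 27
Position 9 (value 18): max_ending_here = 37, max_so_far = 37

Maximum subarray: [17, 10, -8, 18]
Maximum sum: 37

The maximum subarray is [17, 10, -8, 18] with sum 37. This subarray runs from index 6 to index 9.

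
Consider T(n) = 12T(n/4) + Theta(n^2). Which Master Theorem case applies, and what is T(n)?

Master Theorem for T(n) = 12T(n/4) + O(n^2):

a = 12, b = 4, c = 2
log_b(a) = log_4(12) = 1.7925

Case 3: c = 2 > log_4(12) = 1.7925
T(n) = O(n^2) = O(n^2)

For T(n) = 12T(n/4) + O(n^2): log_4(12) = 1.7925. This is Case 3 of the Master Theorem (c > log_b(a), work dominated by root), giving O(n^2).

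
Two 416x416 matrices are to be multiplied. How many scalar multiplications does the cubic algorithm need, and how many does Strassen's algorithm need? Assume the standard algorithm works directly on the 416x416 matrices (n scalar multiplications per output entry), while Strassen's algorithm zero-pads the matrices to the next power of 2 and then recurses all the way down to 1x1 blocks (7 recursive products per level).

Matrix multiplication for 416x416 matrices:

Strassen's algorithm requires power-of-2 dimensions. Pad 416x416 to 512x512 (next power of 2).

Standard algorithm: 416^3 = 71991296 multiplications
Strassen's algorithm: 7^(log2(512)) = 7^9 = 40353607 multiplications
Savings: 71991296 - 40353607 = 31637689 multiplications

Standard: 71991296 multiplications (416^3). Strassen: 40353607 multiplications (7^9, after padding to 512x512). Strassen reduces 8 recursive multiplications to 7 at each level.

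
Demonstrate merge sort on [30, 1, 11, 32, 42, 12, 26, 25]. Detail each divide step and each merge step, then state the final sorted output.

Merge sort trace:

Split: [30, 1, 11, 32, 42, 12, 26, 25] -> [30, 1, 11, 32] and [42, 12, 26, 25]
  Split: [30, 1, 11, 32] -> [30, 1] and [11, 32]
    Split: [30, 1] -> [30] and [1]
    Merge: [30] + [1] -> [1, 30]
    Split: [11, 32] -> [11] and [32]
    Merge: [11] + [32] -> [11, 32]
  Merge: [1, 30] + [11, 32] -> [1, 11, 30, 32]
  Split: [42, 12, 26, 25] -> [42, 12] and [26, 25]
    Split: [42, 12] -> [42] and [12]
    Merge: [42] + [12] -> [12, 42]
    Split: [26, 25] -> [26] and [25]
    Merge: [26] + [25] -> [25, 26]
  Merge: [12, 42] + [25, 26] -> [12, 25, 26, 42]
Merge: [1, 11, 30, 32] + [12, 25, 26, 42] -> [1, 11, 12, 25, 26, 30, 32, 42]

Final sorted array: [1, 11, 12, 25, 26, 30, 32, 42]

The merge sort proceeds by recursively splitting the array and merging sorted halves.
After all merges, the sorted array is [1, 11, 12, 25, 26, 30, 32, 42].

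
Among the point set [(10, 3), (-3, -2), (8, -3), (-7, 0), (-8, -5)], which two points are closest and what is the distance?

Computing all pairwise distances among 5 points:

d((10, 3), (-3, -2)) = 13.9284
d((10, 3), (8, -3)) = 6.3246
d((10, 3), (-7, 0)) = 17.2627
d((10, 3), (-8, -5)) = 19.6977
d((-3, -2), (8, -3)) = 11.0454
d((-3, -2), (-7, 0)) = 4.4721 <-- minimum
d((-3, -2), (-8, -5)) = 5.831
d((8, -3), (-7, 0)) = 15.2971
d((8, -3), (-8, -5)) = 16.1245
d((-7, 0), (-8, -5)) = 5.099

Closest pair: (-3, -2) and (-7, 0) with distance 4.4721

The closest pair is (-3, -2) and (-7, 0) with Euclidean distance 4.4721. For 5 points, brute-force pairwise comparison is shown above. For large n, the divide-and-conquer algorithm (sort by x, recurse on halves, check the dividing strip) achieves O(n log n).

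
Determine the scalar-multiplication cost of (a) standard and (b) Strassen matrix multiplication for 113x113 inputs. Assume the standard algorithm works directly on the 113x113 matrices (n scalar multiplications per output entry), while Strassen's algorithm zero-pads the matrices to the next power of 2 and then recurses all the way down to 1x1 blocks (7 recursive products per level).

Matrix multiplication for 113x113 matrices:

Strassen's algorithm requires power-of-2 dimensions. Pad 113x113 to 128x128 (next power of 2).

Standard algorithm: 113^3 = 1442897 multiplications
Strassen's algorithm: 7^(log2(128)) = 7^7 = 823543 multiplications
Savings: 1442897 - 823543 = 619354 multiplications

Standard: 1442897 multiplications (113^3). Strassen: 823543 multiplications (7^7, after padding to 128x128). Strassen reduces 8 recursive multiplications to 7 at each level.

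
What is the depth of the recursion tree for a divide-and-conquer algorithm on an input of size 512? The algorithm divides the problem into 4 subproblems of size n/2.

For divide and conquer with division factor 2:

Problem sizes at each level:
Level 0: 512
Level 1: 256
Level 2: 128
Level 3: 64
Level 4: 32
Level 5: 16
Level 6: 8
Level 7: 4
Level 8: 2
Level 9: 1

The root is level 0 and the size-1 base case is level 9 (the tree spans levels 0 through 9, i.e. 10 levels counting the root), so the depth is the number of divisions: log_2(512) = 9

The recursion tree depth is log_2(512) = 9. At each level, the problem size is divided by 2, so it takes 9 divisions to reduce to a base case of size 1. The algorithm makes 4 recursive calls at each level.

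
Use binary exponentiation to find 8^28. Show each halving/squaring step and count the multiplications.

Computing 8^28 by squaring (build up from 8^1; each line after the first costs one multiplication):

8^1 = 8
8^2 = (8^1)^2 = 8^2 = 64
8^3 = 8 * 8^2 = 8 * 64 = 512
8^6 = (8^3)^2 = 512^2 = 262144
8^7 = 8 * 8^6 = 8 * 262144 = 2097152
8^14 = (8^7)^2 = 2097152^2 = 4398046511104
8^28 = (8^14)^2 = 4398046511104^2 = 19342813113834066795298816

Result: 19342813113834066795298816
Multiplications needed: 6 (6 lines after 8^1)

8^28 = 19342813113834066795298816. Using exponentiation by squaring, this requires 6 multiplications. The key idea: if the exponent is even, square the half-power; if odd, multiply by the base once.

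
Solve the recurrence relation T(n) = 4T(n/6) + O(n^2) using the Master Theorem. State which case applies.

Master Theorem for T(n) = 4T(n/6) + O(n^2):

a = 4, b = 6, c = 2
log_b(a) = log_6(4) = 0.7737

Case 3: c = 2 > log_6(4) = 0.7737
T(n) = O(n^2) = O(n^2)

For T(n) = 4T(n/6) + O(n^2): log_6(4) = 0.7737. This is Case 3 of the Master Theorem (c > log_b(a), work dominated by root), giving O(n^2).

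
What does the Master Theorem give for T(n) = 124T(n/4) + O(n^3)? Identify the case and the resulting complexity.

Master Theorem for T(n) = 124T(n/4) + O(n^3):

a = 124, b = 4, c = 3
log_b(a) = log_4(124) = 3.4771

Case 1: c = 3 < log_4(124) = 3.4771
T(n) = O(n^(log_4 124))

For T(n) = 124T(n/4) + O(n^3): log_4(124) = 3.4771. This is Case 1 of the Master Theorem (c < log_b(a), work dominated by leaves), giving O(n^(log_4 124)).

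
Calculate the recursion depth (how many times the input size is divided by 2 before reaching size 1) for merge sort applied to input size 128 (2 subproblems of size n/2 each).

For divide and conquer with division factor 2:

Problem sizes at each level:
Level 0: 128
Level 1: 64
Level 2: 32
Level 3: 16
Level 4: 8
Level 5: 4
Level 6: 2
Level 7: 1

The root is level 0 and the size-1 base case is level 7 (the tree spans levels 0 through 7, i.e. 8 levels counting the root), so the depth is the number of divisions: log_2(128) = 7

The recursion tree depth is log_2(128) = 7. At each level, the problem size is divided by 2, so it takes 7 divisions to reduce to a base case of size 1. The algorithm makes 2 recursive calls at each level.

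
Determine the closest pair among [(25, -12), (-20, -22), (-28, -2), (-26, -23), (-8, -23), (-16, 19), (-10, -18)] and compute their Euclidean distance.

Computing all pairwise distances among 7 points:

d((25, -12), (-20, -22)) = 46.0977
d((25, -12), (-28, -2)) = 53.9351
d((25, -12), (-26, -23)) = 52.1728
d((25, -12), (-8, -23)) = 34.7851
d((25, -12), (-16, 19)) = 51.4004
d((25, -12), (-10, -18)) = 35.5106
d((-20, -22), (-28, -2)) = 21.5407
d((-20, -22), (-26, -23)) = 6.0828
d((-20, -22), (-8, -23)) = 12.0416
d((-20, -22), (-16, 19)) = 41.1947
d((-20, -22), (-10, -18)) = 10.7703
d((-28, -2), (-26, -23)) = 21.095
d((-28, -2), (-8, -23)) = 29.0
d((-28, -2), (-16, 19)) = 24.1868
d((-28, -2), (-10, -18)) = 24.0832
d((-26, -23), (-8, -23)) = 18.0
d((-26, -23), (-16, 19)) = 43.1741
d((-26, -23), (-10, -18)) = 16.7631
d((-8, -23), (-16, 19)) = 42.7551
d((-8, -23), (-10, -18)) = 5.3852 <-- minimum
d((-16, 19), (-10, -18)) = 37.4833

Closest pair: (-8, -23) and (-10, -18) with distance 5.3852

The closest pair is (-8, -23) and (-10, -18) with Euclidean distance 5.3852. For 7 points, brute-force pairwise comparison is shown above. For large n, the divide-and-conquer algorithm (sort by x, recurse on halves, check the dividing strip) achieves O(n log n).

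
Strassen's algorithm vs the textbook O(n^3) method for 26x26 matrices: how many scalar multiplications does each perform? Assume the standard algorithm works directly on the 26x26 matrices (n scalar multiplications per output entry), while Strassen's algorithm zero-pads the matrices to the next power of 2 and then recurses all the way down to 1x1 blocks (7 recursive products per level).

Matrix multiplication for 26x26 matrices:

Strassen's algorithm requires power-of-2 dimensions. Pad 26x26 to 32x32 (next power of 2).

Standard algorithm: 26^3 = 17576 multiplications
Strassen's algorithm: 7^(log2(32)) = 7^5 = 16807 multiplications
Savings: 17576 - 16807 = 769 multiplications

Standard: 17576 multiplications (26^3). Strassen: 16807 multiplications (7^5, after padding to 32x32). Strassen reduces 8 recursive multiplications to 7 at each level.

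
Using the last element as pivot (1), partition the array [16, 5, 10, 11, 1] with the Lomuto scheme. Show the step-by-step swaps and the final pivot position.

Lomuto partition with pivot = 1:

Initial array: [16, 5, 10, 11, 1]

arr[0]=16 > 1: no swap
arr[1]=5 > 1: no swap
arr[2]=10 > 1: no swap
arr[3]=11 > 1: no swap

Place pivot at position 0: [1, 5, 10, 11, 16]
Pivot position: 0

After partitioning with pivot 1, the array becomes [1, 5, 10, 11, 16]. The pivot is placed at index 0. All elements to the left of the pivot are <= 1, and all elements to the right are > 1.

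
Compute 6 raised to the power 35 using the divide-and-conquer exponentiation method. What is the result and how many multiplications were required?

Computing 6^35 by squaring (build up from 6^1; each line after the first costs one multiplication):

6^1 = 6
6^2 = (6^1)^2 = 6^2 = 36
6^4 = (6^2)^2 = 36^2 = 1296
6^8 = (6^4)^2 = 1296^2 = 1679616
6^16 = (6^8)^2 = 1679616^2 = 2821109907456
6^17 = 6 * 6^16 = 6 * 2821109907456 = 16926659444736
6^34 = (6^17)^2 = 16926659444736^2 = 286511799958070431838109696
6^35 = 6 * 6^34 = 6 * 286511799958070431838109696 = 1719070799748422591028658176

Result: 1719070799748422591028658176
Multiplications needed: 7 (7 lines after 6^1)

6^35 = 1719070799748422591028658176. Using exponentiation by squaring, this requires 7 multiplications. The key idea: if the exponent is even, square the half-power; if odd, multiply by the base once.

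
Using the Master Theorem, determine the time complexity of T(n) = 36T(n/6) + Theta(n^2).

Master Theorem for T(n) = 36T(n/6) + O(n^2):

a = 36, b = 6, c = 2
log_b(a) = log_6(36) = 2.0000

Case 2: c = 2 = log_6(36) = 2.0000
T(n) = O(n^2 log n) = O(n^2 log n)

For T(n) = 36T(n/6) + O(n^2): log_6(36) = 2.0000. This is Case 2 of the Master Theorem (c = log_b(a), equal work at all levels), giving O(n^2 log n).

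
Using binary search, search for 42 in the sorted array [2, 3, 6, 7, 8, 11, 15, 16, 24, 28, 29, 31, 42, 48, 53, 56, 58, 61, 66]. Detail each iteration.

Binary search for 42 in [2, 3, 6, 7, 8, 11, 15, 16, 24, 28, 29, 31, 42, 48, 53, 56, 58, 61, 66]:

lo=0, hi=18, mid=9, arr[mid]=28 -> 28 < 42, search right half
lo=10, hi=18, mid=14, arr[mid]=53 -> 53 > 42, search left half
lo=10, hi=13, mid=11, arr[mid]=31 -> 31 < 42, search right half
lo=12, hi=13, mid=12, arr[mid]=42 -> Found target at index 12!

Binary search finds 42 at index 12 after 4 comparisons. The search repeatedly halves the search space by comparing with the middle element.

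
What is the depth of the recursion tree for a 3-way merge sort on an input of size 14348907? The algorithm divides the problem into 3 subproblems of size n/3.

For divide and conquer with division factor 3:

Problem sizes at each level:
Level 0: 14348907
Level 1: 4782969
Level 2: 1594323
Level 3: 531441
Level 4: 177147
Level 5: 59049
Level 6: 19683
Level 7: 6561
Level 8: 2187
Level 9: 729
Level 10: 243
Level 11: 81
Level 12: 27
Level 13: 9
Level 14: 3
Level 15: 1

The root is level 0 and the size-1 base case is level 15 (the tree spans levels 0 through 15, i.e. 16 levels counting the root), so the depth is the number of divisions: log_3(14348907) = 15

The recursion tree depth is log_3(14348907) = 15. At each level, the problem size is divided by 3, so it takes 15 divisions to reduce to a base case of size 1. The algorithm makes 3 recursive calls at each level.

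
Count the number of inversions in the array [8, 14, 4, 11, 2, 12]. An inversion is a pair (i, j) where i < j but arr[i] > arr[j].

Finding inversions in [8, 14, 4, 11, 2, 12]:

(0, 2): arr[0]=8 > arr[2]=4
(0, 4): arr[0]=8 > arr[4]=2
(1, 2): arr[1]=14 > arr[2]=4
(1, 3): arr[1]=14 > arr[3]=11
(1, 4): arr[1]=14 > arr[4]=2
(1, 5): arr[1]=14 > arr[5]=12
(2, 4): arr[2]=4 > arr[4]=2
(3, 4): arr[3]=11 > arr[4]=2

Total inversions: 8

The array has 8 inversion(s): (0,2), (0,4), (1,2), (1,3), (1,4), (1,5), (2,4), (3,4). Each pair (i,j) satisfies i < j and arr[i] > arr[j].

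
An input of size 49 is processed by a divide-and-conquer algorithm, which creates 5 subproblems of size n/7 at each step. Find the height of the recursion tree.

For divide and conquer with division factor 7:

Problem sizes at each level:
Level 0: 49
Level 1: 7
Level 2: 1

The root is level 0 and the size-1 base case is level 2 (the tree spans levels 0 through 2, i.e. 3 levels counting the root), so the depth is the number of divisions: log_7(49) = 2

The recursion tree depth is log_7(49) = 2. At each level, the problem size is divided by 7, so it takes 2 divisions to reduce to a base case of size 1. The algorithm makes 5 recursive calls at each level.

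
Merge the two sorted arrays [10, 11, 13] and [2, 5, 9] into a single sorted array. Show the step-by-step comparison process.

Merging process:

Compare 10 vs 2: take 2 from right. Merged: [2]
Compare 10 vs 5: take 5 from right. Merged: [2, 5]
Compare 10 vs 9: take 9 from right. Merged: [2, 5, 9]
Append remaining from left: [10, 11, 13]. Merged: [2, 5, 9, 10, 11, 13]

Final merged array: [2, 5, 9, 10, 11, 13]
Total comparisons: 3

The merged array is [2, 5, 9, 10, 11, 13], requiring 3 comparisons. The merge step runs in O(n) time where n is the total number of elements.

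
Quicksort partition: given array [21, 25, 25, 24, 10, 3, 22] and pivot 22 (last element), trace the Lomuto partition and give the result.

Lomuto partition with pivot = 22:

Initial array: [21, 25, 25, 24, 10, 3, 22]

arr[0]=21 <= 22: swap with position 0, array becomes [21, 25, 25, 24, 10, 3, 22]
arr[1]=25 > 22: no swap
arr[2]=25 > 22: no swap
arr[3]=24 > 22: no swap
arr[4]=10 <= 22: swap with position 1, array becomes [21, 10, 25, 24, 25, 3, 22]
arr[5]=3 <= 22: swap with position 2, array becomes [21, 10, 3, 24, 25, 25, 22]

Place pivot at position 3: [21, 10, 3, 22, 25, 25, 24]
Pivot position: 3

After partitioning with pivot 22, the array becomes [21, 10, 3, 22, 25, 25, 24]. The pivot is placed at index 3. All elements to the left of the pivot are <= 22, and all elements to the right are > 22.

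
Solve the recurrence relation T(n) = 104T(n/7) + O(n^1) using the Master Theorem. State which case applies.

Master Theorem for T(n) = 104T(n/7) + O(n^1):

a = 104, b = 7, c = 1
log_b(a) = log_7(104) = 2.3867

Case 1: c = 1 < log_7(104) = 2.3867
T(n) = O(n^(log_7 104))

For T(n) = 104T(n/7) + O(n^1): log_7(104) = 2.3867. This is Case 1 of the Master Theorem (c < log_b(a), work dominated by leaves), giving O(n^(log_7 104)).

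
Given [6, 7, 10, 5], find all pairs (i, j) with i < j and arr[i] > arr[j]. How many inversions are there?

Finding inversions in [6, 7, 10, 5]:

(0, 3): arr[0]=6 > arr[3]=5
(1, 3): arr[1]=7 > arr[3]=5
(2, 3): arr[2]=10 > arr[3]=5

Total inversions: 3

The array has 3 inversion(s): (0,3), (1,3), (2,3). Each pair (i,j) satisfies i < j and arr[i] > arr[j].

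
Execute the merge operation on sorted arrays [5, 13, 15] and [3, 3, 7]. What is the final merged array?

Merging process:

Compare 5 vs 3: take 3 from right. Merged: [3]
Compare 5 vs 3: take 3 from right. Merged: [3, 3]
Compare 5 vs 7: take 5 from left. Merged: [3, 3, 5]
Compare 13 vs 7: take 7 from right. Merged: [3, 3, 5, 7]
Append remaining from left: [13, 15]. Merged: [3, 3, 5, 7, 13, 15]

Final merged array: [3, 3, 5, 7, 13, 15]
Total comparisons: 4

The merged array is [3, 3, 5, 7, 13, 15], requiring 4 comparisons. The merge step runs in O(n) time where n is the total number of elements.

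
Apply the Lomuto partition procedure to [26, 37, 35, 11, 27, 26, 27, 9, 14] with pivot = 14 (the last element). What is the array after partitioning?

Lomuto partition with pivot = 14:

Initial array: [26, 37, 35, 11, 27, 26, 27, 9, 14]

arr[0]=26 > 14: no swap
arr[1]=37 > 14: no swap
arr[2]=35 > 14: no swap
arr[3]=11 <= 14: swap with position 0, array becomes [11, 37, 35, 26, 27, 26, 27, 9, 14]
arr[4]=27 > 14: no swap
arr[5]=26 > 14: no swap
arr[6]=27 > 14: no swap
arr[7]=9 <= 14: swap with position 1, array becomes [11, 9, 35, 26, 27, 26, 27, 37, 14]

Place pivot at position 2: [11, 9, 14, 26, 27, 26, 27, 37, 35]
Pivot position: 2

After partitioning with pivot 14, the array becomes [11, 9, 14, 26, 27, 26, 27, 37, 35]. The pivot is placed at index 2. All elements to the left of the pivot are <= 14, and all elements to the right are > 14.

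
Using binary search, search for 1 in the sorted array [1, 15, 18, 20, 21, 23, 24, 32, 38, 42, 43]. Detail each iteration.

Binary search for 1 in [1, 15, 18, 20, 21, 23, 24, 32, 38, 42, 43]:

lo=0, hi=10, mid=5, arr[mid]=23 -> 23 > 1, search left half
lo=0, hi=4, mid=2, arr[mid]=18 -> 18 > 1, search left half
lo=0, hi=1, mid=0, arr[mid]=1 -> Found target at index 0!

Binary search finds 1 at index 0 after 3 comparisons. The search repeatedly halves the search space by comparing with the middle element.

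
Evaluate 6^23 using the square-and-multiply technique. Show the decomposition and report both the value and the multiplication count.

Computing 6^23 by squaring (build up from 6^1; each line after the first costs one multiplication):

6^1 = 6
6^2 = (6^1)^2 = 6^2 = 36
6^4 = (6^2)^2 = 36^2 = 1296
6^5 = 6 * 6^4 = 6 * 1296 = 7776
6^10 = (6^5)^2 = 7776^2 = 60466176
6^11 = 6 * 6^10 = 6 * 60466176 = 362797056
6^22 = (6^11)^2 = 362797056^2 = 131621703842267136
6^23 = 6 * 6^22 = 6 * 131621703842267136 = 789730223053602816

Result: 789730223053602816
Multiplications needed: 7 (7 lines after 6^1)

6^23 = 789730223053602816. Using exponentiation by squaring, this requires 7 multiplications. The key idea: if the exponent is even, square the half-power; if odd, multiply by the base once.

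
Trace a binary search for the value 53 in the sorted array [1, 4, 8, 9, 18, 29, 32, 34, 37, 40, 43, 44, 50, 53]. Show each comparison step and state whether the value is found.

Binary search for 53 in [1, 4, 8, 9, 18, 29, 32, 34, 37, 40, 43, 44, 50, 53]:

lo=0, hi=13, mid=6, arr[mid]=32 -> 32 < 53, search right half
lo=7, hi=13, mid=10, arr[mid]=43 -> 43 < 53, search right half
lo=11, hi=13, mid=12, arr[mid]=50 -> 50 < 53, search right half
lo=13, hi=13, mid=13, arr[mid]=53 -> Found target at index 13!

Binary search finds 53 at index 13 after 4 comparisons. The search repeatedly halves the search space by comparing with the middle element.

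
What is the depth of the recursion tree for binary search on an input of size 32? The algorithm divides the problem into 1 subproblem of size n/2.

For divide and conquer with division factor 2:

Problem sizes at each level:
Level 0: 32
Level 1: 16
Level 2: 8
Level 3: 4
Level 4: 2
Level 5: 1

The root is level 0 and the size-1 base case is level 5 (the tree spans levels 0 through 5, i.e. 6 levels counting the root), so the depth is the number of divisions: log_2(32) = 5

The recursion tree depth is log_2(32) = 5. At each level, the problem size is divided by 2, so it takes 5 divisions to reduce to a base case of size 1. The algorithm makes 1 recursive call at each level.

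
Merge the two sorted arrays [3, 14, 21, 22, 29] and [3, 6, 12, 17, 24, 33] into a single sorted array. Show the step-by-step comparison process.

Merging process:

Compare 3 vs 3: take 3 from left. Merged: [3]
Compare 14 vs 3: take 3 from right. Merged: [3, 3]
Compare 14 vs 6: take 6 from right. Merged: [3, 3, 6]
Compare 14 vs 12: take 12 from right. Merged: [3, 3, 6, 12]
Compare 14 vs 17: take 14 from left. Merged: [3, 3, 6, 12, 14]
Compare 21 vs 17: take 17 from right. Merged: [3, 3, 6, 12, 14, 17]
Compare 21 vs 24: take 21 from left. Merged: [3, 3, 6, 12, 14, 17, 21]
Compare 22 vs 24: take 22 from left. Merged: [3, 3, 6, 12, 14, 17, 21, 22]
Compare 29 vs 24: take 24 from right. Merged: [3, 3, 6, 12, 14, 17, 21, 22, 24]
Compare 29 vs 33: take 29 from left. Merged: [3, 3, 6, 12, 14, 17, 21, 22, 24, 29]
Append remaining from right: [33]. Merged: [3, 3, 6, 12, 14, 17, 21, 22, 24, 29, 33]

Final merged array: [3, 3, 6, 12, 14, 17, 21, 22, 24, 29, 33]
Total comparisons: 10

The merged array is [3, 3, 6, 12, 14, 17, 21, 22, 24, 29, 33], requiring 10 comparisons. The merge step runs in O(n) time where n is the total number of elements.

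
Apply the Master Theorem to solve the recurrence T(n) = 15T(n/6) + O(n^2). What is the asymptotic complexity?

Master Theorem for T(n) = 15T(n/6) + O(n^2):

a = 15, b = 6, c = 2
log_b(a) = log_6(15) = 1.5114

Case 3: c = 2 > log_6(15) = 1.5114
T(n) = O(n^2) = O(n^2)

For T(n) = 15T(n/6) + O(n^2): log_6(15) = 1.5114. This is Case 3 of the Master Theorem (c > log_b(a), work dominated by root), giving O(n^2).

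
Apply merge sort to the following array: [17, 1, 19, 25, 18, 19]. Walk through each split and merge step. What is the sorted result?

Merge sort trace:

Split: [17, 1, 19, 25, 18, 19] -> [17, 1, 19] and [25, 18, 19]
  Split: [17, 1, 19] -> [17] and [1, 19]
    Split: [1, 19] -> [1] and [19]
    Merge: [1] + [19] -> [1, 19]
  Merge: [17] + [1, 19] -> [1, 17, 19]
  Split: [25, 18, 19] -> [25] and [18, 19]
    Split: [18, 19] -> [18] and [19]
    Merge: [18] + [19] -> [18, 19]
  Merge: [25] + [18, 19] -> [18, 19, 25]
Merge: [1, 17, 19] + [18, 19, 25] -> [1, 17, 18, 19, 19, 25]

Final sorted array: [1, 17, 18, 19, 19, 25]

The merge sort proceeds by recursively splitting the array and merging sorted halves.
After all merges, the sorted array is [1, 17, 18, 19, 19, 25].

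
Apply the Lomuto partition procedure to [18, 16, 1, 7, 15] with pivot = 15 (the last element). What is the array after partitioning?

Lomuto partition with pivot = 15:

Initial array: [18, 16, 1, 7, 15]

arr[0]=18 > 15: no swap
arr[1]=16 > 15: no swap
arr[2]=1 <= 15: swap with position 0, array becomes [1, 16, 18, 7, 15]
arr[3]=7 <= 15: swap with position 1, array becomes [1, 7, 18, 16, 15]

Place pivot at position 2: [1, 7, 15, 16, 18]
Pivot position: 2

After partitioning with pivot 15, the array becomes [1, 7, 15, 16, 18]. The pivot is placed at index 2. All elements to the left of the pivot are <= 15, and all elements to the right are > 15.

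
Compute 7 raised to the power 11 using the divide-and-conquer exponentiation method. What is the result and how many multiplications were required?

Computing 7^11 by squaring (build up from 7^1; each line after the first costs one multiplication):

7^1 = 7
7^2 = (7^1)^2 = 7^2 = 49
7^4 = (7^2)^2 = 49^2 = 2401
7^5 = 7 * 7^4 = 7 * 2401 = 16807
7^10 = (7^5)^2 = 16807^2 = 282475249
7^11 = 7 * 7^10 = 7 * 282475249 = 1977326743

Result: 1977326743
Multiplications needed: 5 (5 lines after 7^1)

7^11 = 1977326743. Using exponentiation by squaring, this requires 5 multiplications. The key idea: if the exponent is even, square the half-power; if odd, multiply by the base once.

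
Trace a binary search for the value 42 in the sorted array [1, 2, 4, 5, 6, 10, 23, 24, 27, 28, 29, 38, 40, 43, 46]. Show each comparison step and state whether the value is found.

Binary search for 42 in [1, 2, 4, 5, 6, 10, 23, 24, 27, 28, 29, 38, 40, 43, 46]:

lo=0, hi=14, mid=7, arr[mid]=24 -> 24 < 42, search right half
lo=8, hi=14, mid=11, arr[mid]=38 -> 38 < 42, search right half
lo=12, hi=14, mid=13, arr[mid]=43 -> 43 > 42, search left half
lo=12, hi=12, mid=12, arr[mid]=40 -> 40 < 42, search right half
lo=13 > hi=12, target 42 not found

Binary search determines that 42 is not in the array after 4 comparisons. The search space was exhausted without finding the target.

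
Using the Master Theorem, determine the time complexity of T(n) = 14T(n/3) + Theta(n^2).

Master Theorem for T(n) = 14T(n/3) + O(n^2):

a = 14, b = 3, c = 2
log_b(a) = log_3(14) = 2.4022

Case 1: c = 2 < log_3(14) = 2.4022
T(n) = O(n^(log_3 14))

For T(n) = 14T(n/3) + O(n^2): log_3(14) = 2.4022. This is Case 1 of the Master Theorem (c < log_b(a), work dominated by leaves), giving O(n^(log_3 14)).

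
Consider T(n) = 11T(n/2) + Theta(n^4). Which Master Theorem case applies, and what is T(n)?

Master Theorem for T(n) = 11T(n/2) + O(n^4):

a = 11, b = 2, c = 4
log_b(a) = log_2(11) = 3.4594

Case 3: c = 4 > log_2(11) = 3.4594
T(n) = O(n^4) = O(n^4)

For T(n) = 11T(n/2) + O(n^4): log_2(11) = 3.4594. This is Case 3 of the Master Theorem (c > log_b(a), work dominated by root), giving O(n^4).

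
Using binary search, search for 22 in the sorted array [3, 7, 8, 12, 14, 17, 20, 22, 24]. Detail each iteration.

Binary search for 22 in [3, 7, 8, 12, 14, 17, 20, 22, 24]:

lo=0, hi=8, mid=4, arr[mid]=14 -> 14 < 22, search right half
lo=5, hi=8, mid=6, arr[mid]=20 -> 20 < 22, search right half
lo=7, hi=8, mid=7, arr[mid]=22 -> Found target at index 7!

Binary search finds 22 at index 7 after 3 comparisons. The search repeatedly halves the search space by comparing with the middle element.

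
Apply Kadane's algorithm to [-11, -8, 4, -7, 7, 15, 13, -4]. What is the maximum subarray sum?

Using Kadane's algorithm on [-11, -8, 4, -7, 7, 15, 13, -4]:

Scanning through the array:
Position 1 (value -8): max_ending_here = -8, max_so_far = -8
Position 2 (value 4): max_ending_here = 4, max_so_far = 4
Position 3 (value -7): max_ending_here = -3, max_so_far = 4
Position 4 (value 7): max_ending_here = 7, max_so_far = 7
Position 5 (value 15): max_ending_here = 22, max_so_far = 22
Position 6 (value 13): max_ending_here = 35, max_so_far = 35
Position 7 (value -4): max_ending_here = 31, max_so_far = 35

Maximum subarray: [7, 15, 13]
Maximum sum: 35

The maximum subarray is [7, 15, 13] with sum 35. This subarray runs from index 4 to index 6.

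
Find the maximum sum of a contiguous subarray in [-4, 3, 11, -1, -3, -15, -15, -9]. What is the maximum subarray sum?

Using Kadane's algorithm on [-4, 3, 11, -1, -3, -15, -15, -9]:

Scanning through the array:
Position 1 (value 3): max_ending_here = 3, max_so_far = 3
Position 2 (value 11): max_ending_here = 14, max_so_far = 14
Position 3 (value -1): max_ending_here = 13, max_so_far = 14
Position 4 (value -3): max_ending_here = 10, max_so_far = 14
Position 5 (value -15): max_ending_here = -5, max_so_far = 14
Position 6 (value -15): max_ending_here = -15, max_so_far = 14
Position 7 (value -9): max_ending_here = -9, max_so_far = 14

Maximum subarray: [3, 11]
Maximum sum: 14

The maximum subarray is [3, 11] with sum 14. This subarray runs from index 1 to index 2.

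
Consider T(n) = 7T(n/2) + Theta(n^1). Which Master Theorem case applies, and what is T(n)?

Master Theorem for T(n) = 7T(n/2) + O(n^1):

a = 7, b = 2, c = 1
log_b(a) = log_2(7) = 2.8074

Case 1: c = 1 < log_2(7) = 2.8074
T(n) = O(n^(log_2 7))

For T(n) = 7T(n/2) + O(n^1): log_2(7) = 2.8074. This is Case 1 of the Master Theorem (c < log_b(a), work dominated by leaves), giving O(n^(log_2 7)).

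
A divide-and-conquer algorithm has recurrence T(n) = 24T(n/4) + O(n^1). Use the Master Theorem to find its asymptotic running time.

Master Theorem for T(n) = 24T(n/4) + O(n^1):

a = 24, b = 4, c = 1
log_b(a) = log_4(24) = 2.2925

Case 1: c = 1 < log_4(24) = 2.2925
T(n) = O(n^(log_4 24))

For T(n) = 24T(n/4) + O(n^1): log_4(24) = 2.2925. This is Case 1 of the Master Theorem (c < log_b(a), work dominated by leaves), giving O(n^(log_4 24)).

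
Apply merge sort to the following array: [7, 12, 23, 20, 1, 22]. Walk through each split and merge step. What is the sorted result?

Merge sort trace:

Split: [7, 12, 23, 20, 1, 22] -> [7, 12, 23] and [20, 1, 22]
  Split: [7, 12, 23] -> [7] and [12, 23]
    Split: [12, 23] -> [12] and [23]
    Merge: [12] + [23] -> [12, 23]
  Merge: [7] + [12, 23] -> [7, 12, 23]
  Split: [20, 1, 22] -> [20] and [1, 22]
    Split: [1, 22] -> [1] and [22]
    Merge: [1] + [22] -> [1, 22]
  Merge: [20] + [1, 22] -> [1, 20, 22]
Merge: [7, 12, 23] + [1, 20, 22] -> [1, 7, 12, 20, 22, 23]

Final sorted array: [1, 7, 12, 20, 22, 23]

The merge sort proceeds by recursively splitting the array and merging sorted halves.
After all merges, the sorted array is [1, 7, 12, 20, 22, 23].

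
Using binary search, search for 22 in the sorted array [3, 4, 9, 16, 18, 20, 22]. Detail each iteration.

Binary search for 22 in [3, 4, 9, 16, 18, 20, 22]:

lo=0, hi=6, mid=3, arr[mid]=16 -> 16 < 22, search right half
lo=4, hi=6, mid=5, arr[mid]=20 -> 20 < 22, search right half
lo=6, hi=6, mid=6, arr[mid]=22 -> Found target at index 6!

Binary search finds 22 at index 6 after 3 comparisons. The search repeatedly halves the search space by comparing with the middle element.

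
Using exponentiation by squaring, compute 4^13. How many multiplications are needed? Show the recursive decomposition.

Computing 4^13 by squaring (build up from 4^1; each line after the first costs one multiplication):

4^1 = 4
4^2 = (4^1)^2 = 4^2 = 16
4^3 = 4 * 4^2 = 4 * 16 = 64
4^6 = (4^3)^2 = 64^2 = 4096
4^12 = (4^6)^2 = 4096^2 = 16777216
4^13 = 4 * 4^12 = 4 * 16777216 = 67108864

Result: 67108864
Multiplications needed: 5 (5 lines after 4^1)

4^13 = 67108864. Using exponentiation by squaring, this requires 5 multiplications. The key idea: if the exponent is even, square the half-power; if odd, multiply by the base once.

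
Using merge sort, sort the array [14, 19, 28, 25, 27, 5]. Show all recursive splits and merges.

Merge sort trace:

Split: [14, 19, 28, 25, 27, 5] -> [14, 19, 28] and [25, 27, 5]
  Split: [14, 19, 28] -> [14] and [19, 28]
    Split: [19, 28] -> [19] and [28]
    Merge: [19] + [28] -> [19, 28]
  Merge: [14] + [19, 28] -> [14, 19, 28]
  Split: [25, 27, 5] -> [25] and [27, 5]
    Split: [27, 5] -> [27] and [5]
    Merge: [27] + [5] -> [5, 27]
  Merge: [25] + [5, 27] -> [5, 25, 27]
Merge: [14, 19, 28] + [5, 25, 27] -> [5, 14, 19, 25, 27, 28]

Final sorted array: [5, 14, 19, 25, 27, 28]

The merge sort proceeds by recursively splitting the array and merging sorted halves.
After all merges, the sorted array is [5, 14, 19, 25, 27, 28].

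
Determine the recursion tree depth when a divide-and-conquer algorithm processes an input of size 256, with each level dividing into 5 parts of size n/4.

For divide and conquer with division factor 4:

Problem sizes at each level:
Level 0: 256
Level 1: 64
Level 2: 16
Level 3: 4
Level 4: 1

The root is level 0 and the size-1 base case is level 4 (the tree spans levels 0 through 4, i.e. 5 levels counting the root), so the depth is the number of divisions: log_4(256) = 4

The recursion tree depth is log_4(256) = 4. At each level, the problem size is divided by 4, so it takes 4 divisions to reduce to a base case of size 1. The algorithm makes 5 recursive calls at each level.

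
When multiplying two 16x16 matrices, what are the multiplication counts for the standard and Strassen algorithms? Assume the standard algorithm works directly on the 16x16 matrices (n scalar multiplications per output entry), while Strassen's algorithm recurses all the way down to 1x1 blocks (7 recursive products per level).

Matrix multiplication for 16x16 matrices:

Standard algorithm: 16^3 = 4096 multiplications
Strassen's algorithm: 7^(log2(16)) = 7^4 = 2401 multiplications
Savings: 4096 - 2401 = 1695 multiplications

Standard: 4096 multiplications (16^3). Strassen: 2401 multiplications (7^4). Strassen reduces 8 recursive multiplications to 7 at each level.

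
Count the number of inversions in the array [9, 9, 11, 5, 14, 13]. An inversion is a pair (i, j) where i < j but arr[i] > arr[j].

Finding inversions in [9, 9, 11, 5, 14, 13]:

(0, 3): arr[0]=9 > arr[3]=5
(1, 3): arr[1]=9 > arr[3]=5
(2, 3): arr[2]=11 > arr[3]=5
(4, 5): arr[4]=14 > arr[5]=13

Total inversions: 4

The array has 4 inversion(s): (0,3), (1,3), (2,3), (4,5). Each pair (i,j) satisfies i < j and arr[i] > arr[j].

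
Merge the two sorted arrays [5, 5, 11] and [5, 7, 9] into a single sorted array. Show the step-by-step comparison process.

Merging process:

Compare 5 vs 5: take 5 from left. Merged: [5]
Compare 5 vs 5: take 5 from left. Merged: [5, 5]
Compare 11 vs 5: take 5 from right. Merged: [5, 5, 5]
Compare 11 vs 7: take 7 from right. Merged: [5, 5, 5, 7]
Compare 11 vs 9: take 9 from right. Merged: [5, 5, 5, 7, 9]
Append remaining from left: [11]. Merged: [5, 5, 5, 7, 9, 11]

Final merged array: [5, 5, 5, 7, 9, 11]
Total comparisons: 5

The merged array is [5, 5, 5, 7, 9, 11], requiring 5 comparisons. The merge step runs in O(n) time where n is the total number of elements.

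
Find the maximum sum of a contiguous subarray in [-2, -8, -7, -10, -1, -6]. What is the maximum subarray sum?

Using Kadane's algorithm on [-2, -8, -7, -10, -1, -6]:

Scanning through the array:
Position 1 (value -8): max_ending_here = -8, max_so_far = -2
Position 2 (value -7): max_ending_here = -7, max_so_far = -2
Position 3 (value -10): max_ending_here = -10, max_so_far = -2
Position 4 (value -1): max_ending_here = -1, max_so_far = -1
Position 5 (value -6): max_ending_here = -6, max_so_far = -1

Maximum subarray: [-1]
Maximum sum: -1

The maximum subarray is [-1] with sum -1. This subarray runs from index 4 to index 4.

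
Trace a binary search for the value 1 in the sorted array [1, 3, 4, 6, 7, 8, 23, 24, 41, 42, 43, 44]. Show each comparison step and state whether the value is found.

Binary search for 1 in [1, 3, 4, 6, 7, 8, 23, 24, 41, 42, 43, 44]:

lo=0, hi=11, mid=5, arr[mid]=8 -> 8 > 1, search left half
lo=0, hi=4, mid=2, arr[mid]=4 -> 4 > 1, search left half
lo=0, hi=1, mid=0, arr[mid]=1 -> Found target at index 0!

Binary search finds 1 at index 0 after 3 comparisons. The search repeatedly halves the search space by comparing with the middle element.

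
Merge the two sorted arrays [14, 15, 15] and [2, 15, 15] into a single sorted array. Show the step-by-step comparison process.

Merging process:

Compare 14 vs 2: take 2 from right. Merged: [2]
Compare 14 vs 15: take 14 from left. Merged: [2, 14]
Compare 15 vs 15: take 15 from left. Merged: [2, 14, 15]
Compare 15 vs 15: take 15 from left. Merged: [2, 14, 15, 15]
Append remaining from right: [15, 15]. Merged: [2, 14, 15, 15, 15, 15]

Final merged array: [2, 14, 15, 15, 15, 15]
Total comparisons: 4

The merged array is [2, 14, 15, 15, 15, 15], requiring 4 comparisons. The merge step runs in O(n) time where n is the total number of elements.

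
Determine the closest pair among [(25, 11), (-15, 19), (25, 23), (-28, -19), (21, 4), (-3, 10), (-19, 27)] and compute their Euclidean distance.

Computing all pairwise distances among 7 points:

d((25, 11), (-15, 19)) = 40.7922
d((25, 11), (25, 23)) = 12.0
d((25, 11), (-28, -19)) = 60.9016
d((25, 11), (21, 4)) = 8.0623 <-- minimum
d((25, 11), (-3, 10)) = 28.0179
d((25, 11), (-19, 27)) = 46.8188
d((-15, 19), (25, 23)) = 40.1995
d((-15, 19), (-28, -19)) = 40.1622
d((-15, 19), (21, 4)) = 39.0
d((-15, 19), (-3, 10)) = 15.0
d((-15, 19), (-19, 27)) = 8.9443
d((25, 23), (-28, -19)) = 67.624
d((25, 23), (21, 4)) = 19.4165
d((25, 23), (-3, 10)) = 30.8707
d((25, 23), (-19, 27)) = 44.1814
d((-28, -19), (21, 4)) = 54.1295
d((-28, -19), (-3, 10)) = 38.2884
d((-28, -19), (-19, 27)) = 46.8722
d((21, 4), (-3, 10)) = 24.7386
d((21, 4), (-19, 27)) = 46.1411
d((-3, 10), (-19, 27)) = 23.3452

Closest pair: (25, 11) and (21, 4) with distance 8.0623

The closest pair is (25, 11) and (21, 4) with Euclidean distance 8.0623. For 7 points, brute-force pairwise comparison is shown above. For large n, the divide-and-conquer algorithm (sort by x, recurse on halves, check the dividing strip) achieves O(n log n).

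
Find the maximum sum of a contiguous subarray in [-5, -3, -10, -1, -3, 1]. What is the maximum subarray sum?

Using Kadane's algorithm on [-5, -3, -10, -1, -3, 1]:

Scanning through the array:
Position 1 (value -3): max_ending_here = -3, max_so_far = -3
Position 2 (value -10): max_ending_here = -10, max_so_far = -3
Position 3 (value -1): max_ending_here = -1, max_so_far = -1
Position 4 (value -3): max_ending_here = -3, max_so_far = -1
Position 5 (value 1): max_ending_here = 1, max_so_far = 1

Maximum subarray: [1]
Maximum sum: 1

The maximum subarray is [1] with sum 1. This subarray runs from index 5 to index 5.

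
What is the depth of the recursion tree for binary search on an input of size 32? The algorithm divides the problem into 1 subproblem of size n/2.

For divide and conquer with division factor 2:

Problem sizes at each level:
Level 0: 32
Level 1: 16
Level 2: 8
Level 3: 4
Level 4: 2
Level 5: 1

The root is level 0 and the size-1 base case is level 5 (the tree spans levels 0 through 5, i.e. 6 levels counting the root), so the depth is the number of divisions: log_2(32) = 5

The recursion tree depth is log_2(32) = 5. At each level, the problem size is divided by 2, so it takes 5 divisions to reduce to a base case of size 1. The algorithm makes 1 recursive call at each level.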